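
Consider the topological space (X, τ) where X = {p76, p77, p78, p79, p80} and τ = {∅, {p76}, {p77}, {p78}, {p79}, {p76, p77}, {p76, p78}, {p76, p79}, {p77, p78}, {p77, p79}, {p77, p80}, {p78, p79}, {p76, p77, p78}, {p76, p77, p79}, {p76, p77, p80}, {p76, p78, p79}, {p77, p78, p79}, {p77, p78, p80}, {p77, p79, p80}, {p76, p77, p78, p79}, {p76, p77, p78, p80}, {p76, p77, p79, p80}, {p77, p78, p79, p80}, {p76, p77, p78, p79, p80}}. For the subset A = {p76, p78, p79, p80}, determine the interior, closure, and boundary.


int(A) = {p76, p78, p79}, cl(A) = {p76, p78, p79, p80}, ∂A = {p80}.

Closed sets in (X, τ) are complements of opens:
  closed(X, τ) = {∅, {p76}, {p78}, {p79}, {p80}, {p76, p78}, {p76, p79}, {p76, p80}, {p77, p80}, {p78, p79}, {p78, p80}, {p79, p80}, {p76, p77, p80}, {p76, p78, p79}, {p76, p78, p80}, {p76, p79, p80}, {p77, p78, p80}, {p77, p79, p80}, {p78, p79, p80}, {p76, p77, p78, p80}, {p76, p77, p79, p80}, {p76, p78, p79, p80}, {p77, p78, p79, p80}, {p76, p77, p78, p79, p80}}.
int(A) = ⋃ {U ∈ τ : U ⊆ A}. Opens contained in A: ∅, {p76}, {p78}, {p79}, {p76, p78}, {p76, p79}, {p78, p79}, {p76, p78, p79}.
Taking the union of these: int(A) = {p76, p78, p79}.
cl(A) = ⋂ {C closed : A ⊆ C}. Closed sets containing A: {p76, p78, p79, p80}, {p76, p77, p78, p79, p80}.
Intersecting these: cl(A) = {p76, p78, p79, p80}.
∂A = cl(A) ∖ int(A) = {p76, p78, p79, p80} ∖ {p76, p78, p79} = {p80}.


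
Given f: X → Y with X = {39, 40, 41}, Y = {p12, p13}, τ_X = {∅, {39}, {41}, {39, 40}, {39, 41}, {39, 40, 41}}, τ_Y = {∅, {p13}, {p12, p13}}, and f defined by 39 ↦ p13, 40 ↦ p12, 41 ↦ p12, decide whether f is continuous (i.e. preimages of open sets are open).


f IS continuous.

Compute f^{-1}(U) for each U ∈ τ_Y:
  U = ∅: f^{-1}(U) = ∅ ∈ τ_X ✓.
  U = {p13}: f^{-1}(U) = {39} ∈ τ_X ✓.
  U = {p12, p13}: f^{-1}(U) = {39, 40, 41} ∈ τ_X ✓.
Every preimage lies in τ_X, so f IS continuous.


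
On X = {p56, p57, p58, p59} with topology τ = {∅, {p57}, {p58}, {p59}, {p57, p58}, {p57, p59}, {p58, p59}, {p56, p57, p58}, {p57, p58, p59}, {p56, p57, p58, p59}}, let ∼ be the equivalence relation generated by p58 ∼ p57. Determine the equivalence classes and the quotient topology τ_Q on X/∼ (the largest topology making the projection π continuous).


X/∼ = {[p56], [p57=p58], [p59]}; |τ_Q| = 6.

Equivalence classes: [p56], [p57=p58], [p59].
Quotient map π: X → X/∼ sends p56 ↦ [p56], p57 ↦ [p57=p58], p58 ↦ [p57=p58], p59 ↦ [p59].
For each subset V ⊆ X/∼, compute π^{-1}(V) ⊆ X and check whether π^{-1}(V) ∈ τ. V is open in τ_Q iff π^{-1}(V) ∈ τ.
  V = {}: π^{-1}(V) = ∅ ∈ τ ✓.
  V = {[p56]}: π^{-1}(V) = {p56} ∉ τ ✗.
  V = {[p57=p58]}: π^{-1}(V) = {p57, p58} ∈ τ ✓.
  V = {[p56], [p57=p58]}: π^{-1}(V) = {p56, p57, p58} ∈ τ ✓.
  V = {[p59]}: π^{-1}(V) = {p59} ∈ τ ✓.
  V = {[p56], [p59]}: π^{-1}(V) = {p56, p59} ∉ τ ✗.
  V = {[p57=p58], [p59]}: π^{-1}(V) = {p57, p58, p59} ∈ τ ✓.
  V = {[p56], [p57=p58], [p59]}: π^{-1}(V) = {p56, p57, p58, p59} ∈ τ ✓.
Open sets in the quotient: τ_Q = {{}, {[p57=p58]}, {[p56], [p57=p58]}, {[p59]}, {[p57=p58], [p59]}, {[p56], [p57=p58], [p59]}} (6 elements).


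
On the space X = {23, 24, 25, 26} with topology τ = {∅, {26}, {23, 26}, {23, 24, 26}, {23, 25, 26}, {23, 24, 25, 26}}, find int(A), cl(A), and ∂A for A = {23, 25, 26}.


int(A) = {23, 25, 26}, cl(A) = {23, 24, 25, 26}, ∂A = {24}.

Closed sets in (X, τ) are complements of opens:
  closed(X, τ) = {∅, {24}, {25}, {24, 25}, {23, 24, 25}, {23, 24, 25, 26}}.
int(A) = ⋃ {U ∈ τ : U ⊆ A}. Opens contained in A: ∅, {26}, {23, 26}, {23, 25, 26}.
Taking the union of these: int(A) = {23, 25, 26}.
cl(A) = ⋂ {C closed : A ⊆ C}. Closed sets containing A: {23, 24, 25, 26}.
Intersecting these: cl(A) = {23, 24, 25, 26}.
∂A = cl(A) ∖ int(A) = {23, 24, 25, 26} ∖ {23, 25, 26} = {24}.


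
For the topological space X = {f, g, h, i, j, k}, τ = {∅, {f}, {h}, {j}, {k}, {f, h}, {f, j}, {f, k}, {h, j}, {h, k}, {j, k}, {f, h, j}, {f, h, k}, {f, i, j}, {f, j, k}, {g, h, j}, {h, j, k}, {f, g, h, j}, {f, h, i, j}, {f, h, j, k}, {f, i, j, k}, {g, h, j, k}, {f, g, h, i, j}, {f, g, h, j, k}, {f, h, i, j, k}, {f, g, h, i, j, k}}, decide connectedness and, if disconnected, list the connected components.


(X, τ) is disconnected; components = [{k}, {f, g, h, i, j}].

Find clopen sets (U ∈ τ with X ∖ U ∈ τ):
  U = ∅, X ∖ U = {f, g, h, i, j, k} — both open, so U is clopen.
  U = {k}, X ∖ U = {f, g, h, i, j} — both open, so U is clopen.
  U = {f, g, h, i, j}, X ∖ U = {k} — both open, so U is clopen.
  U = {f, g, h, i, j, k}, X ∖ U = ∅ — both open, so U is clopen.
Nontrivial clopen(s) exist: e.g. {f, g, h, i, j}. So (X, τ) is disconnected.
Compute connected components by grouping points that agree on all clopens:
  component: {k}
  component: {f, g, h, i, j}


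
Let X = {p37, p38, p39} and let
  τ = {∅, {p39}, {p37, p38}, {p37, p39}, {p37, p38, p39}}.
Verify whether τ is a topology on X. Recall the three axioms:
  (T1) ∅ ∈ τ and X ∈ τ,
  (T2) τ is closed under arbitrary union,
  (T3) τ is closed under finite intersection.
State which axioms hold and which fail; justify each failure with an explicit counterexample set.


τ is NOT a topology on X.

Axiom (T1): ∅ ∈ τ? Yes; X ∈ τ? Yes.
Axiom (T2/T3): check pairwise unions and intersections of members of τ.
Counterexample for (T3): {p37, p38} ∩ {p37, p39} = {p37} ∉ τ. Therefore τ is NOT a topology.


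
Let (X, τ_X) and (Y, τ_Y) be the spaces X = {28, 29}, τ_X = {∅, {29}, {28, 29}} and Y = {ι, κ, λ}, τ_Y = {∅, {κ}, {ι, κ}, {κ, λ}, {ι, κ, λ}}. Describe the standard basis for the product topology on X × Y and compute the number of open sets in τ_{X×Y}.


Basis B = {∅ × ∅, {29} × {κ}, {28, 29} × {κ}, {29} × {ι, κ}, {29} × {κ, λ}, {29} × {ι, κ, λ}, {28, 29} × {ι, κ}, {28, 29} × {κ, λ}, {28, 29} × {ι, κ, λ}}; |τ_{X×Y}| = 14.

Enumerate products U × V with U ∈ τ_X, V ∈ τ_Y (deduplicated):
  ∅ × ∅ = {} (∅)
  {29} × {κ} = {(29,κ)}
  {28, 29} × {κ} = {(28,κ), (29,κ)}
  {29} × {ι, κ} = {(29,ι), (29,κ)}
  {29} × {κ, λ} = {(29,κ), (29,λ)}
  {29} × {ι, κ, λ} = {(29,ι), (29,κ), (29,λ)}
  {28, 29} × {ι, κ} = {(28,ι), (28,κ), (29,ι), (29,κ)}
  {28, 29} × {κ, λ} = {(28,κ), (28,λ), (29,κ), (29,λ)}
  {28, 29} × {ι, κ, λ} = {(28,ι), (28,κ), (28,λ), (29,ι), (29,κ), (29,λ)}
These 9 distinct sets form the basis B.
Close under arbitrary unions to get τ_{X×Y}; counting gives |τ_{X×Y}| = 14.


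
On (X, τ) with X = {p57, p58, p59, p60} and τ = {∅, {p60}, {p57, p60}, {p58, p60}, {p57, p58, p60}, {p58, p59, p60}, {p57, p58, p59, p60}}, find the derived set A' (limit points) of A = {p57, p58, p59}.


A' = {p59}

For each x ∈ X, list the open sets U ∈ τ with x ∈ U, then check whether U ∩ (A ∖ {x}) ≠ ∅ for every such U.
  x = p57: open {p57, p60} ∋ x has {p57, p60} ∩ (A ∖ {p57}) = ∅, so x is NOT a limit point.
  x = p58: open {p58, p60} ∋ x has {p58, p60} ∩ (A ∖ {p58}) = ∅, so x is NOT a limit point.
  x = p59: opens ∋ x are {p58, p59, p60}, {p57, p58, p59, p60}; each meets A ∖ {p59}, so x IS a limit point.
  x = p60: open {p60} ∋ x has {p60} ∩ (A ∖ {p60}) = ∅, so x is NOT a limit point.
Collecting: A' = {p59}.


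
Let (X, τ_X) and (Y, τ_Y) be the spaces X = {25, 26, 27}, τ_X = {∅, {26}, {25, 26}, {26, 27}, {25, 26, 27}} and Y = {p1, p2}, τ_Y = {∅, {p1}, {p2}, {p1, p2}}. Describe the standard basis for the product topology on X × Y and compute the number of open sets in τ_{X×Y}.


Basis B = {∅ × ∅, {26} × {p1}, {26} × {p2}, {25, 26} × {p1}, {25, 26} × {p2}, {26} × {p1, p2}, {26, 27} × {p1}, {26, 27} × {p2}, {25, 26, 27} × {p1}, {25, 26, 27} × {p2}, {25, 26} × {p1, p2}, {26, 27} × {p1, p2}, {25, 26, 27} × {p1, p2}}; |τ_{X×Y}| = 25.

Enumerate products U × V with U ∈ τ_X, V ∈ τ_Y (deduplicated):
  ∅ × ∅ = {} (∅)
  {26} × {p1} = {(26,p1)}
  {26} × {p2} = {(26,p2)}
  {25, 26} × {p1} = {(25,p1), (26,p1)}
  {25, 26} × {p2} = {(25,p2), (26,p2)}
  {26} × {p1, p2} = {(26,p1), (26,p2)}
  {26, 27} × {p1} = {(26,p1), (27,p1)}
  {26, 27} × {p2} = {(26,p2), (27,p2)}
  {25, 26, 27} × {p1} = {(25,p1), (26,p1), (27,p1)}
  {25, 26, 27} × {p2} = {(25,p2), (26,p2), (27,p2)}
  {25, 26} × {p1, p2} = {(25,p1), (25,p2), (26,p1), (26,p2)}
  {26, 27} × {p1, p2} = {(26,p1), (26,p2), (27,p1), (27,p2)}
  {25, 26, 27} × {p1, p2} = {(25,p1), (25,p2), (26,p1), (26,p2), (27,p1), (27,p2)}
These 13 distinct sets form the basis B.
Close under arbitrary unions to get τ_{X×Y}; counting gives |τ_{X×Y}| = 25.


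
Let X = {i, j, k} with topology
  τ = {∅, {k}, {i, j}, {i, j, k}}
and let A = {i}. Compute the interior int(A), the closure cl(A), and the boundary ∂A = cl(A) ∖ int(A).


int(A) = ∅, cl(A) = {i, j}, ∂A = {i, j}.

Closed sets in (X, τ) are complements of opens:
  closed(X, τ) = {∅, {k}, {i, j}, {i, j, k}}.
int(A) = ⋃ {U ∈ τ : U ⊆ A}. Opens contained in A: ∅.
Taking the union of these: int(A) = ∅.
cl(A) = ⋂ {C closed : A ⊆ C}. Closed sets containing A: {i, j}, {i, j, k}.
Intersecting these: cl(A) = {i, j}.
∂A = cl(A) ∖ int(A) = {i, j} ∖ ∅ = {i, j}.


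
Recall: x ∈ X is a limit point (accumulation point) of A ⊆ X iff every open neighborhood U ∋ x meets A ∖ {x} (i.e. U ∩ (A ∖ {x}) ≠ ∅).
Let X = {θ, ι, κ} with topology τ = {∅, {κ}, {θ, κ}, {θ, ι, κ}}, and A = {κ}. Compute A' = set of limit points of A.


A' = {θ, ι}

For each x ∈ X, list the open sets U ∈ τ with x ∈ U, then check whether U ∩ (A ∖ {x}) ≠ ∅ for every such U.
  x = θ: opens ∋ x are {θ, κ}, {θ, ι, κ}; each meets A ∖ {θ}, so x IS a limit point.
  x = ι: opens ∋ x are {θ, ι, κ}; each meets A ∖ {ι}, so x IS a limit point.
  x = κ: open {κ} ∋ x has {κ} ∩ (A ∖ {κ}) = ∅, so x is NOT a limit point.
Collecting: A' = {θ, ι}.


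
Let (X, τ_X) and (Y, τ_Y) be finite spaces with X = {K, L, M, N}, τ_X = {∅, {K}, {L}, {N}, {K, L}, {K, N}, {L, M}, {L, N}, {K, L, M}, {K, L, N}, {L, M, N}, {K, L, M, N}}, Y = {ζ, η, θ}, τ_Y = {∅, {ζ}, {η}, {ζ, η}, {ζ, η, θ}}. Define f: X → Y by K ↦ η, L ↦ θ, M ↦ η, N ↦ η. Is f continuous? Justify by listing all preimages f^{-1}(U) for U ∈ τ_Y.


f is NOT continuous.

Compute f^{-1}(U) for each U ∈ τ_Y:
  U = ∅: f^{-1}(U) = ∅ ∈ τ_X ✓.
  U = {ζ}: f^{-1}(U) = ∅ ∈ τ_X ✓.
  U = {η}: f^{-1}(U) = {K, M, N} ∉ τ_X ✗.
  U = {ζ, η}: f^{-1}(U) = {K, M, N} ∉ τ_X ✗.
  U = {ζ, η, θ}: f^{-1}(U) = {K, L, M, N} ∈ τ_X ✓.
Found U = {η} with f^{-1}(U) = {K, M, N} not in τ_X. Therefore f is NOT continuous.


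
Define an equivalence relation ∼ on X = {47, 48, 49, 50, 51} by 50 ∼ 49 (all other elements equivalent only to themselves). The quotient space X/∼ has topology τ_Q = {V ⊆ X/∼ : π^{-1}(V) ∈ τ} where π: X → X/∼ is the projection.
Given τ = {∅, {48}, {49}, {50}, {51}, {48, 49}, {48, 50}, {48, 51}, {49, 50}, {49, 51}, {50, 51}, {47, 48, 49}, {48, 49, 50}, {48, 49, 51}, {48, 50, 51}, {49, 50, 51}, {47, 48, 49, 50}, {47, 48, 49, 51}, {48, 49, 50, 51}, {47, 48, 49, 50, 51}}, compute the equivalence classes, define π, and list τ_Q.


X/∼ = {[47], [48], [49=50], [51]}; |τ_Q| = 10.

Equivalence classes: [47], [48], [49=50], [51].
Quotient map π: X → X/∼ sends 47 ↦ [47], 48 ↦ [48], 49 ↦ [49=50], 50 ↦ [49=50], 51 ↦ [51].
For each subset V ⊆ X/∼, compute π^{-1}(V) ⊆ X and check whether π^{-1}(V) ∈ τ. V is open in τ_Q iff π^{-1}(V) ∈ τ.
  V = {}: π^{-1}(V) = ∅ ∈ τ ✓.
  V = {[47]}: π^{-1}(V) = {47} ∉ τ ✗.
  V = {[48]}: π^{-1}(V) = {48} ∈ τ ✓.
  V = {[47], [48]}: π^{-1}(V) = {47, 48} ∉ τ ✗.
  V = {[49=50]}: π^{-1}(V) = {49, 50} ∈ τ ✓.
  V = {[47], [49=50]}: π^{-1}(V) = {47, 49, 50} ∉ τ ✗.
  V = {[48], [49=50]}: π^{-1}(V) = {48, 49, 50} ∈ τ ✓.
  V = {[47], [48], [49=50]}: π^{-1}(V) = {47, 48, 49, 50} ∈ τ ✓.
  V = {[51]}: π^{-1}(V) = {51} ∈ τ ✓.
  V = {[47], [51]}: π^{-1}(V) = {47, 51} ∉ τ ✗.
  V = {[48], [51]}: π^{-1}(V) = {48, 51} ∈ τ ✓.
  V = {[47], [48], [51]}: π^{-1}(V) = {47, 48, 51} ∉ τ ✗.
  V = {[49=50], [51]}: π^{-1}(V) = {49, 50, 51} ∈ τ ✓.
  V = {[47], [49=50], [51]}: π^{-1}(V) = {47, 49, 50, 51} ∉ τ ✗.
  V = {[48], [49=50], [51]}: π^{-1}(V) = {48, 49, 50, 51} ∈ τ ✓.
  V = {[47], [48], [49=50], [51]}: π^{-1}(V) = {47, 48, 49, 50, 51} ∈ τ ✓.
Open sets in the quotient: τ_Q = {{}, {[48]}, {[49=50]}, {[48], [49=50]}, {[47], [48], [49=50]}, {[51]}, {[48], [51]}, {[49=50], [51]}, {[48], [49=50], [51]}, {[47], [48], [49=50], [51]}} (10 elements).


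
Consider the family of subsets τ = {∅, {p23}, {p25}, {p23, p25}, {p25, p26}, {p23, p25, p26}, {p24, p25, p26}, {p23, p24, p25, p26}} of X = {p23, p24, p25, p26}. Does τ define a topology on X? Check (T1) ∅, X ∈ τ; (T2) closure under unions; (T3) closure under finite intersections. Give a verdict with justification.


τ IS a topology on X.

Axiom (T1): ∅ ∈ τ? Yes; X ∈ τ? Yes.
Axiom (T2/T3): check pairwise unions and intersections of members of τ.
All pairwise intersections and unions checked — each lies in τ. Therefore τ satisfies (T1), (T2), (T3): it IS a topology on X.


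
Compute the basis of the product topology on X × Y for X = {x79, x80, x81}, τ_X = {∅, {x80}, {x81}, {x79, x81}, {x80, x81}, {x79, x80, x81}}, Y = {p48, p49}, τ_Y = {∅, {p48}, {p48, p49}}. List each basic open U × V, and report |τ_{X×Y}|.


Basis B = {∅ × ∅, {x80} × {p48}, {x81} × {p48}, {x79, x81} × {p48}, {x80} × {p48, p49}, {x80, x81} × {p48}, {x81} × {p48, p49}, {x79, x80, x81} × {p48}, {x79, x81} × {p48, p49}, {x80, x81} × {p48, p49}, {x79, x80, x81} × {p48, p49}}; |τ_{X×Y}| = 18.

Enumerate products U × V with U ∈ τ_X, V ∈ τ_Y (deduplicated):
  ∅ × ∅ = {} (∅)
  {x80} × {p48} = {(x80,p48)}
  {x81} × {p48} = {(x81,p48)}
  {x79, x81} × {p48} = {(x79,p48), (x81,p48)}
  {x80} × {p48, p49} = {(x80,p48), (x80,p49)}
  {x80, x81} × {p48} = {(x80,p48), (x81,p48)}
  {x81} × {p48, p49} = {(x81,p48), (x81,p49)}
  {x79, x80, x81} × {p48} = {(x79,p48), (x80,p48), (x81,p48)}
  {x79, x81} × {p48, p49} = {(x79,p48), (x79,p49), (x81,p48), (x81,p49)}
  {x80, x81} × {p48, p49} = {(x80,p48), (x80,p49), (x81,p48), (x81,p49)}
  {x79, x80, x81} × {p48, p49} = {(x79,p48), (x79,p49), (x80,p48), (x80,p49), (x81,p48), (x81,p49)}
These 11 distinct sets form the basis B.
Close under arbitrary unions to get τ_{X×Y}; counting gives |τ_{X×Y}| = 18.


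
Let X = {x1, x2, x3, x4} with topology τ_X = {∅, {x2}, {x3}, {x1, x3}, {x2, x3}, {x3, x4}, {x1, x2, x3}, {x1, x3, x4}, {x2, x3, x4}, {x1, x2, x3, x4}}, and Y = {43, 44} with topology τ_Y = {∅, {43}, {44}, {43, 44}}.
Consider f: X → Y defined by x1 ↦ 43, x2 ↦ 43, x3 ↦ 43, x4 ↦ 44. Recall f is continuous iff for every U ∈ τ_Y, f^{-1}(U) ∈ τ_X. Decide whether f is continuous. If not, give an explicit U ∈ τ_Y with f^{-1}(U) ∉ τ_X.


f is NOT continuous.

Compute f^{-1}(U) for each U ∈ τ_Y:
  U = ∅: f^{-1}(U) = ∅ ∈ τ_X ✓.
  U = {43}: f^{-1}(U) = {x1, x2, x3} ∈ τ_X ✓.
  U = {44}: f^{-1}(U) = {x4} ∉ τ_X ✗.
  U = {43, 44}: f^{-1}(U) = {x1, x2, x3, x4} ∈ τ_X ✓.
Found U = {44} with f^{-1}(U) = {x4} not in τ_X. Therefore f is NOT continuous.


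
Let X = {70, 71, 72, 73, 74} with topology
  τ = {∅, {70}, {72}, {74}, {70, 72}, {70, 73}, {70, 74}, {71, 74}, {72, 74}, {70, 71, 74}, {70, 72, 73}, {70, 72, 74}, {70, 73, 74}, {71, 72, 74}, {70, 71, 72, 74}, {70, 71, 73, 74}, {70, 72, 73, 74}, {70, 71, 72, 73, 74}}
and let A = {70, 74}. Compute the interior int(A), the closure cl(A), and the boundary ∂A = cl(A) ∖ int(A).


int(A) = {70, 74}, cl(A) = {70, 71, 73, 74}, ∂A = {71, 73}.

Closed sets in (X, τ) are complements of opens:
  closed(X, τ) = {∅, {71}, {72}, {73}, {70, 73}, {71, 72}, {71, 73}, {71, 74}, {72, 73}, {70, 71, 73}, {70, 72, 73}, {71, 72, 73}, {71, 72, 74}, {71, 73, 74}, {70, 71, 72, 73}, {70, 71, 73, 74}, {71, 72, 73, 74}, {70, 71, 72, 73, 74}}.
int(A) = ⋃ {U ∈ τ : U ⊆ A}. Opens contained in A: ∅, {70}, {74}, {70, 74}.
Taking the union of these: int(A) = {70, 74}.
cl(A) = ⋂ {C closed : A ⊆ C}. Closed sets containing A: {70, 71, 73, 74}, {70, 71, 72, 73, 74}.
Intersecting these: cl(A) = {70, 71, 73, 74}.
∂A = cl(A) ∖ int(A) = {70, 71, 73, 74} ∖ {70, 74} = {71, 73}.


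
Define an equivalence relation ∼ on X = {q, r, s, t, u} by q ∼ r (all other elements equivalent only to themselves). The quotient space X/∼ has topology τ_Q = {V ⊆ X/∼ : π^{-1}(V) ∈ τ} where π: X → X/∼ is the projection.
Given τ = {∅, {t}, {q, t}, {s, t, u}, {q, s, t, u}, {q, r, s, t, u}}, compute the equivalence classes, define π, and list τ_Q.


X/∼ = {[q=r], [s], [t], [u]}; |τ_Q| = 4.

Equivalence classes: [q=r], [s], [t], [u].
Quotient map π: X → X/∼ sends q ↦ [q=r], r ↦ [q=r], s ↦ [s], t ↦ [t], u ↦ [u].
For each subset V ⊆ X/∼, compute π^{-1}(V) ⊆ X and check whether π^{-1}(V) ∈ τ. V is open in τ_Q iff π^{-1}(V) ∈ τ.
  V = {}: π^{-1}(V) = ∅ ∈ τ ✓.
  V = {[q=r]}: π^{-1}(V) = {q, r} ∉ τ ✗.
  V = {[s]}: π^{-1}(V) = {s} ∉ τ ✗.
  V = {[q=r], [s]}: π^{-1}(V) = {q, r, s} ∉ τ ✗.
  V = {[t]}: π^{-1}(V) = {t} ∈ τ ✓.
  V = {[q=r], [t]}: π^{-1}(V) = {q, r, t} ∉ τ ✗.
  V = {[s], [t]}: π^{-1}(V) = {s, t} ∉ τ ✗.
  V = {[q=r], [s], [t]}: π^{-1}(V) = {q, r, s, t} ∉ τ ✗.
  V = {[u]}: π^{-1}(V) = {u} ∉ τ ✗.
  V = {[q=r], [u]}: π^{-1}(V) = {q, r, u} ∉ τ ✗.
  V = {[s], [u]}: π^{-1}(V) = {s, u} ∉ τ ✗.
  V = {[q=r], [s], [u]}: π^{-1}(V) = {q, r, s, u} ∉ τ ✗.
  V = {[t], [u]}: π^{-1}(V) = {t, u} ∉ τ ✗.
  V = {[q=r], [t], [u]}: π^{-1}(V) = {q, r, t, u} ∉ τ ✗.
  V = {[s], [t], [u]}: π^{-1}(V) = {s, t, u} ∈ τ ✓.
  V = {[q=r], [s], [t], [u]}: π^{-1}(V) = {q, r, s, t, u} ∈ τ ✓.
Open sets in the quotient: τ_Q = {{}, {[t]}, {[s], [t], [u]}, {[q=r], [s], [t], [u]}} (4 elements).


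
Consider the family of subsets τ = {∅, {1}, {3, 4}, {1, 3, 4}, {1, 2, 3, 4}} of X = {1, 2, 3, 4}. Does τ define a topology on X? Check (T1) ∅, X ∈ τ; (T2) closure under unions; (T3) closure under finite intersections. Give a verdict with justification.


τ IS a topology on X.

Axiom (T1): ∅ ∈ τ? Yes; X ∈ τ? Yes.
Axiom (T2/T3): check pairwise unions and intersections of members of τ.
All pairwise intersections and unions checked — each lies in τ. Therefore τ satisfies (T1), (T2), (T3): it IS a topology on X.


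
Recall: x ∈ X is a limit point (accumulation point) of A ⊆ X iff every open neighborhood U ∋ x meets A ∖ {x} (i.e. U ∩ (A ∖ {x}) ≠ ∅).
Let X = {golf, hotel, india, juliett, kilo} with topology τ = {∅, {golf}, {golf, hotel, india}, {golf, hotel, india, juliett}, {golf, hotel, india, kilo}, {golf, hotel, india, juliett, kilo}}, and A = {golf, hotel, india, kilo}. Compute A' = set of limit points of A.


A' = {hotel, india, juliett, kilo}

For each x ∈ X, list the open sets U ∈ τ with x ∈ U, then check whether U ∩ (A ∖ {x}) ≠ ∅ for every such U.
  x = golf: open {golf} ∋ x has {golf} ∩ (A ∖ {golf}) = ∅, so x is NOT a limit point.
  x = hotel: opens ∋ x are {golf, hotel, india}, {golf, hotel, india, juliett}, {golf, hotel, india, kilo}, {golf, hotel, india, juliett, kilo}; each meets A ∖ {hotel}, so x IS a limit point.
  x = india: opens ∋ x are {golf, hotel, india}, {golf, hotel, india, juliett}, {golf, hotel, india, kilo}, {golf, hotel, india, juliett, kilo}; each meets A ∖ {india}, so x IS a limit point.
  x = juliett: opens ∋ x are {golf, hotel, india, juliett}, {golf, hotel, india, juliett, kilo}; each meets A ∖ {juliett}, so x IS a limit point.
  x = kilo: opens ∋ x are {golf, hotel, india, kilo}, {golf, hotel, india, juliett, kilo}; each meets A ∖ {kilo}, so x IS a limit point.
Collecting: A' = {hotel, india, juliett, kilo}.


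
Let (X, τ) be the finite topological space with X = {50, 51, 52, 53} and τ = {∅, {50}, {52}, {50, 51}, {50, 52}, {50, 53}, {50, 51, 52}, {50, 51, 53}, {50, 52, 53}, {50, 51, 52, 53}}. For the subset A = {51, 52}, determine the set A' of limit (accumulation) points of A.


A' = ∅

For each x ∈ X, list the open sets U ∈ τ with x ∈ U, then check whether U ∩ (A ∖ {x}) ≠ ∅ for every such U.
  x = 50: open {50} ∋ x has {50} ∩ (A ∖ {50}) = ∅, so x is NOT a limit point.
  x = 51: open {50, 51} ∋ x has {50, 51} ∩ (A ∖ {51}) = ∅, so x is NOT a limit point.
  x = 52: open {52} ∋ x has {52} ∩ (A ∖ {52}) = ∅, so x is NOT a limit point.
  x = 53: open {50, 53} ∋ x has {50, 53} ∩ (A ∖ {53}) = ∅, so x is NOT a limit point.
Collecting: A' = ∅.


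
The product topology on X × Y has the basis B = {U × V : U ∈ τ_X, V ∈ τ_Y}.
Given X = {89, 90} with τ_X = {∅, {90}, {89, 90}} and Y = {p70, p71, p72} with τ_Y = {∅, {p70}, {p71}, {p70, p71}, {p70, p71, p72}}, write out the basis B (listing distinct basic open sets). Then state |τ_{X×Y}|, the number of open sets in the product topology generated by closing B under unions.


Basis B = {∅ × ∅, {90} × {p70}, {90} × {p71}, {89, 90} × {p70}, {89, 90} × {p71}, {90} × {p70, p71}, {90} × {p70, p71, p72}, {89, 90} × {p70, p71}, {89, 90} × {p70, p71, p72}}; |τ_{X×Y}| = 14.

Enumerate products U × V with U ∈ τ_X, V ∈ τ_Y (deduplicated):
  ∅ × ∅ = {} (∅)
  {90} × {p70} = {(90,p70)}
  {90} × {p71} = {(90,p71)}
  {89, 90} × {p70} = {(89,p70), (90,p70)}
  {89, 90} × {p71} = {(89,p71), (90,p71)}
  {90} × {p70, p71} = {(90,p70), (90,p71)}
  {90} × {p70, p71, p72} = {(90,p70), (90,p71), (90,p72)}
  {89, 90} × {p70, p71} = {(89,p70), (89,p71), (90,p70), (90,p71)}
  {89, 90} × {p70, p71, p72} = {(89,p70), (89,p71), (89,p72), (90,p70), (90,p71), (90,p72)}
These 9 distinct sets form the basis B.
Close under arbitrary unions to get τ_{X×Y}; counting gives |τ_{X×Y}| = 14.


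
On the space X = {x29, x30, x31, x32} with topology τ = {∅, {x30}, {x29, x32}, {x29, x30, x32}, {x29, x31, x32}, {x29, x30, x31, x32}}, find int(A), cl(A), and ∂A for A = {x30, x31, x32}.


int(A) = {x30}, cl(A) = {x29, x30, x31, x32}, ∂A = {x29, x31, x32}.

Closed sets in (X, τ) are complements of opens:
  closed(X, τ) = {∅, {x30}, {x31}, {x30, x31}, {x29, x31, x32}, {x29, x30, x31, x32}}.
int(A) = ⋃ {U ∈ τ : U ⊆ A}. Opens contained in A: ∅, {x30}.
Taking the union of these: int(A) = {x30}.
cl(A) = ⋂ {C closed : A ⊆ C}. Closed sets containing A: {x29, x30, x31, x32}.
Intersecting these: cl(A) = {x29, x30, x31, x32}.
∂A = cl(A) ∖ int(A) = {x29, x30, x31, x32} ∖ {x30} = {x29, x31, x32}.


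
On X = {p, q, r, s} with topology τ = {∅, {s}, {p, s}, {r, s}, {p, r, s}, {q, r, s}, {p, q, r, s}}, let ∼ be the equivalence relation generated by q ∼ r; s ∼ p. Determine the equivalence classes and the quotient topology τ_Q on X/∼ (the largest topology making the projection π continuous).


X/∼ = {[p=s], [q=r]}; |τ_Q| = 3.

Equivalence classes: [p=s], [q=r].
Quotient map π: X → X/∼ sends p ↦ [p=s], q ↦ [q=r], r ↦ [q=r], s ↦ [p=s].
For each subset V ⊆ X/∼, compute π^{-1}(V) ⊆ X and check whether π^{-1}(V) ∈ τ. V is open in τ_Q iff π^{-1}(V) ∈ τ.
  V = {}: π^{-1}(V) = ∅ ∈ τ ✓.
  V = {[p=s]}: π^{-1}(V) = {p, s} ∈ τ ✓.
  V = {[q=r]}: π^{-1}(V) = {q, r} ∉ τ ✗.
  V = {[p=s], [q=r]}: π^{-1}(V) = {p, q, r, s} ∈ τ ✓.
Open sets in the quotient: τ_Q = {{}, {[p=s]}, {[p=s], [q=r]}} (3 elements).


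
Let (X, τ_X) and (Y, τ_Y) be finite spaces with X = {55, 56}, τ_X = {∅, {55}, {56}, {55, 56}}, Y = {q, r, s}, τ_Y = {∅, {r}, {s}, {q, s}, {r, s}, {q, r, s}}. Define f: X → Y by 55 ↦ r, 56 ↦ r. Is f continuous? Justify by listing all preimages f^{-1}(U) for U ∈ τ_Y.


f IS continuous.

Compute f^{-1}(U) for each U ∈ τ_Y:
  U = ∅: f^{-1}(U) = ∅ ∈ τ_X ✓.
  U = {r}: f^{-1}(U) = {55, 56} ∈ τ_X ✓.
  U = {s}: f^{-1}(U) = ∅ ∈ τ_X ✓.
  U = {q, s}: f^{-1}(U) = ∅ ∈ τ_X ✓.
  U = {r, s}: f^{-1}(U) = {55, 56} ∈ τ_X ✓.
  U = {q, r, s}: f^{-1}(U) = {55, 56} ∈ τ_X ✓.
Every preimage lies in τ_X, so f IS continuous.


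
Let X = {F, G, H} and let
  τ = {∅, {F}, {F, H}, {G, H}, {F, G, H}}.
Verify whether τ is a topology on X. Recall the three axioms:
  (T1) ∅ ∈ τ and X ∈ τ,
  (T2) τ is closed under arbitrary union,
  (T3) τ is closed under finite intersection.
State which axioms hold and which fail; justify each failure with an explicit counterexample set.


τ is NOT a topology on X.

Axiom (T1): ∅ ∈ τ? Yes; X ∈ τ? Yes.
Axiom (T2/T3): check pairwise unions and intersections of members of τ.
Counterexample for (T3): {F, H} ∩ {G, H} = {H} ∉ τ. Therefore τ is NOT a topology.


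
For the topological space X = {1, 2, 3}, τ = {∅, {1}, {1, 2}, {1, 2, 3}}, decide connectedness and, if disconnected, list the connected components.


(X, τ) is connected.

Find clopen sets (U ∈ τ with X ∖ U ∈ τ):
  U = ∅, X ∖ U = {1, 2, 3} — both open, so U is clopen.
  U = {1, 2, 3}, X ∖ U = ∅ — both open, so U is clopen.
Only trivial clopens (∅ and X) exist, so (X, τ) is connected.
Compute connected components by grouping points that agree on all clopens:
  component: {1, 2, 3}


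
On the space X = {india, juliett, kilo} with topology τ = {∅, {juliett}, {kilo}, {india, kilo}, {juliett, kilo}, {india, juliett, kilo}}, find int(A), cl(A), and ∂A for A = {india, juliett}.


int(A) = {juliett}, cl(A) = {india, juliett}, ∂A = {india}.

Closed sets in (X, τ) are complements of opens:
  closed(X, τ) = {∅, {india}, {juliett}, {india, juliett}, {india, kilo}, {india, juliett, kilo}}.
int(A) = ⋃ {U ∈ τ : U ⊆ A}. Opens contained in A: ∅, {juliett}.
Taking the union of these: int(A) = {juliett}.
cl(A) = ⋂ {C closed : A ⊆ C}. Closed sets containing A: {india, juliett}, {india, juliett, kilo}.
Intersecting these: cl(A) = {india, juliett}.
∂A = cl(A) ∖ int(A) = {india, juliett} ∖ {juliett} = {india}.


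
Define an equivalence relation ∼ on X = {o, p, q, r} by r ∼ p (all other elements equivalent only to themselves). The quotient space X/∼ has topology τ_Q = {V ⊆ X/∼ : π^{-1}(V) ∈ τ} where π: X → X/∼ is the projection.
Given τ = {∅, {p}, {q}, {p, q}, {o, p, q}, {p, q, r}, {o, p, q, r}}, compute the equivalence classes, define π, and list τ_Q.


X/∼ = {[o], [p=r], [q]}; |τ_Q| = 4.

Equivalence classes: [o], [p=r], [q].
Quotient map π: X → X/∼ sends o ↦ [o], p ↦ [p=r], q ↦ [q], r ↦ [p=r].
For each subset V ⊆ X/∼, compute π^{-1}(V) ⊆ X and check whether π^{-1}(V) ∈ τ. V is open in τ_Q iff π^{-1}(V) ∈ τ.
  V = {}: π^{-1}(V) = ∅ ∈ τ ✓.
  V = {[o]}: π^{-1}(V) = {o} ∉ τ ✗.
  V = {[p=r]}: π^{-1}(V) = {p, r} ∉ τ ✗.
  V = {[o], [p=r]}: π^{-1}(V) = {o, p, r} ∉ τ ✗.
  V = {[q]}: π^{-1}(V) = {q} ∈ τ ✓.
  V = {[o], [q]}: π^{-1}(V) = {o, q} ∉ τ ✗.
  V = {[p=r], [q]}: π^{-1}(V) = {p, q, r} ∈ τ ✓.
  V = {[o], [p=r], [q]}: π^{-1}(V) = {o, p, q, r} ∈ τ ✓.
Open sets in the quotient: τ_Q = {{}, {[q]}, {[p=r], [q]}, {[o], [p=r], [q]}} (4 elements).


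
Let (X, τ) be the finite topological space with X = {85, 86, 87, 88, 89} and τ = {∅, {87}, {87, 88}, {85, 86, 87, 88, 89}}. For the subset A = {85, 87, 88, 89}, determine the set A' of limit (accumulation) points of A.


A' = {85, 86, 88, 89}

For each x ∈ X, list the open sets U ∈ τ with x ∈ U, then check whether U ∩ (A ∖ {x}) ≠ ∅ for every such U.
  x = 85: opens ∋ x are {85, 86, 87, 88, 89}; each meets A ∖ {85}, so x IS a limit point.
  x = 86: opens ∋ x are {85, 86, 87, 88, 89}; each meets A ∖ {86}, so x IS a limit point.
  x = 87: open {87} ∋ x has {87} ∩ (A ∖ {87}) = ∅, so x is NOT a limit point.
  x = 88: opens ∋ x are {87, 88}, {85, 86, 87, 88, 89}; each meets A ∖ {88}, so x IS a limit point.
  x = 89: opens ∋ x are {85, 86, 87, 88, 89}; each meets A ∖ {89}, so x IS a limit point.
Collecting: A' = {85, 86, 88, 89}.


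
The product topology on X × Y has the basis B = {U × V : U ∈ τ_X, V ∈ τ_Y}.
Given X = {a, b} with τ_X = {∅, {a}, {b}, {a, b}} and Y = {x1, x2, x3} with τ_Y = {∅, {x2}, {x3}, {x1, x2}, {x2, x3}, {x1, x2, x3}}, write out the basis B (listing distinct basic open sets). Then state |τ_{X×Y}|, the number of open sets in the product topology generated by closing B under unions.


Basis B = {∅ × ∅, {a} × {x2}, {a} × {x3}, {b} × {x2}, {b} × {x3}, {a} × {x1, x2}, {a} × {x2, x3}, {a, b} × {x2}, {a, b} × {x3}, {b} × {x1, x2}, {b} × {x2, x3}, {a} × {x1, x2, x3}, {b} × {x1, x2, x3}, {a, b} × {x1, x2}, {a, b} × {x2, x3}, {a, b} × {x1, x2, x3}}; |τ_{X×Y}| = 36.

Enumerate products U × V with U ∈ τ_X, V ∈ τ_Y (deduplicated):
  ∅ × ∅ = {} (∅)
  {a} × {x2} = {(a,x2)}
  {a} × {x3} = {(a,x3)}
  {b} × {x2} = {(b,x2)}
  {b} × {x3} = {(b,x3)}
  {a} × {x1, x2} = {(a,x1), (a,x2)}
  {a} × {x2, x3} = {(a,x2), (a,x3)}
  {a, b} × {x2} = {(a,x2), (b,x2)}
  {a, b} × {x3} = {(a,x3), (b,x3)}
  {b} × {x1, x2} = {(b,x1), (b,x2)}
  {b} × {x2, x3} = {(b,x2), (b,x3)}
  {a} × {x1, x2, x3} = {(a,x1), (a,x2), (a,x3)}
  {b} × {x1, x2, x3} = {(b,x1), (b,x2), (b,x3)}
  {a, b} × {x1, x2} = {(a,x1), (a,x2), (b,x1), (b,x2)}
  {a, b} × {x2, x3} = {(a,x2), (a,x3), (b,x2), (b,x3)}
  {a, b} × {x1, x2, x3} = {(a,x1), (a,x2), (a,x3), (b,x1), (b,x2), (b,x3)}
These 16 distinct sets form the basis B.
Close under arbitrary unions to get τ_{X×Y}; counting gives |τ_{X×Y}| = 36.


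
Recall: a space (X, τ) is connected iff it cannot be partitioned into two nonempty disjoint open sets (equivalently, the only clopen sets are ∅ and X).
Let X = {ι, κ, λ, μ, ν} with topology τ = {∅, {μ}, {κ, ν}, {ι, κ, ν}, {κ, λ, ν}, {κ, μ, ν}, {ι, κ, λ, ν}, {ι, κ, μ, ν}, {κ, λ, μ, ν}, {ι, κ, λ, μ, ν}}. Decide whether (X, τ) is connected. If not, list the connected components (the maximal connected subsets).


(X, τ) is disconnected; components = [{μ}, {ι, κ, λ, ν}].

Find clopen sets (U ∈ τ with X ∖ U ∈ τ):
  U = ∅, X ∖ U = {ι, κ, λ, μ, ν} — both open, so U is clopen.
  U = {μ}, X ∖ U = {ι, κ, λ, ν} — both open, so U is clopen.
  U = {ι, κ, λ, ν}, X ∖ U = {μ} — both open, so U is clopen.
  U = {ι, κ, λ, μ, ν}, X ∖ U = ∅ — both open, so U is clopen.
Nontrivial clopen(s) exist: e.g. {ι, κ, λ, ν}. So (X, τ) is disconnected.
Compute connected components by grouping points that agree on all clopens:
  component: {μ}
  component: {ι, κ, λ, ν}


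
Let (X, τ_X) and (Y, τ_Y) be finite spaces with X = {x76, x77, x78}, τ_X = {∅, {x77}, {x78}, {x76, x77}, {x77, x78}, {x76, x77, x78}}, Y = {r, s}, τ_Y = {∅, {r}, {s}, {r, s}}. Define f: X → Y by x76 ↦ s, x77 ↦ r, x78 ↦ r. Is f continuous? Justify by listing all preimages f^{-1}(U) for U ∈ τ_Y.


f is NOT continuous.

Compute f^{-1}(U) for each U ∈ τ_Y:
  U = ∅: f^{-1}(U) = ∅ ∈ τ_X ✓.
  U = {r}: f^{-1}(U) = {x77, x78} ∈ τ_X ✓.
  U = {s}: f^{-1}(U) = {x76} ∉ τ_X ✗.
  U = {r, s}: f^{-1}(U) = {x76, x77, x78} ∈ τ_X ✓.
Found U = {s} with f^{-1}(U) = {x76} not in τ_X. Therefore f is NOT continuous.


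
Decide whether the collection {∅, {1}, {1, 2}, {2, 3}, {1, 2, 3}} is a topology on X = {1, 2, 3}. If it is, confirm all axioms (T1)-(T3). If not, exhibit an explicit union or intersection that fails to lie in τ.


τ is NOT a topology on X.

Axiom (T1): ∅ ∈ τ? Yes; X ∈ τ? Yes.
Axiom (T2/T3): check pairwise unions and intersections of members of τ.
Counterexample for (T3): {1, 2} ∩ {2, 3} = {2} ∉ τ. Therefore τ is NOT a topology.


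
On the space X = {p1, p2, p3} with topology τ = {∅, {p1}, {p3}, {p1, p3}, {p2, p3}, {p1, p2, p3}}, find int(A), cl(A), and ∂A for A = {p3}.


int(A) = {p3}, cl(A) = {p2, p3}, ∂A = {p2}.

Closed sets in (X, τ) are complements of opens:
  closed(X, τ) = {∅, {p1}, {p2}, {p1, p2}, {p2, p3}, {p1, p2, p3}}.
int(A) = ⋃ {U ∈ τ : U ⊆ A}. Opens contained in A: ∅, {p3}.
Taking the union of these: int(A) = {p3}.
cl(A) = ⋂ {C closed : A ⊆ C}. Closed sets containing A: {p2, p3}, {p1, p2, p3}.
Intersecting these: cl(A) = {p2, p3}.
∂A = cl(A) ∖ int(A) = {p2, p3} ∖ {p3} = {p2}.


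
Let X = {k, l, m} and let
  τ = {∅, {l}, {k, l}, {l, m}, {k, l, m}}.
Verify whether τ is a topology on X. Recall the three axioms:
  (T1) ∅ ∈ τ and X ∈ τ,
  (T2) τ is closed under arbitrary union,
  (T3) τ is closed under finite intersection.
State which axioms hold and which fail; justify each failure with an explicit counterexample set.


τ IS a topology on X.

Axiom (T1): ∅ ∈ τ? Yes; X ∈ τ? Yes.
Axiom (T2/T3): check pairwise unions and intersections of members of τ.
All pairwise intersections and unions checked — each lies in τ. Therefore τ satisfies (T1), (T2), (T3): it IS a topology on X.


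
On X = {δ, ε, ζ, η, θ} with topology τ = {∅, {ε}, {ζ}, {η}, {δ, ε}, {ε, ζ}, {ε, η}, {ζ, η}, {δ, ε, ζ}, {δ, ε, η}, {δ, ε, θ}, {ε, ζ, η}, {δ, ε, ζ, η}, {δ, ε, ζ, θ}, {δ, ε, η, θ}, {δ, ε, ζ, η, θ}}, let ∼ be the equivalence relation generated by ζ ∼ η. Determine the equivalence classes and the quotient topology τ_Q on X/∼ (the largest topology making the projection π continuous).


X/∼ = {[δ], [ε], [ζ=η], [θ]}; |τ_Q| = 8.

Equivalence classes: [δ], [ε], [ζ=η], [θ].
Quotient map π: X → X/∼ sends δ ↦ [δ], ε ↦ [ε], ζ ↦ [ζ=η], η ↦ [ζ=η], θ ↦ [θ].
For each subset V ⊆ X/∼, compute π^{-1}(V) ⊆ X and check whether π^{-1}(V) ∈ τ. V is open in τ_Q iff π^{-1}(V) ∈ τ.
  V = {}: π^{-1}(V) = ∅ ∈ τ ✓.
  V = {[δ]}: π^{-1}(V) = {δ} ∉ τ ✗.
  V = {[ε]}: π^{-1}(V) = {ε} ∈ τ ✓.
  V = {[δ], [ε]}: π^{-1}(V) = {δ, ε} ∈ τ ✓.
  V = {[ζ=η]}: π^{-1}(V) = {ζ, η} ∈ τ ✓.
  V = {[δ], [ζ=η]}: π^{-1}(V) = {δ, ζ, η} ∉ τ ✗.
  V = {[ε], [ζ=η]}: π^{-1}(V) = {ε, ζ, η} ∈ τ ✓.
  V = {[δ], [ε], [ζ=η]}: π^{-1}(V) = {δ, ε, ζ, η} ∈ τ ✓.
  V = {[θ]}: π^{-1}(V) = {θ} ∉ τ ✗.
  V = {[δ], [θ]}: π^{-1}(V) = {δ, θ} ∉ τ ✗.
  V = {[ε], [θ]}: π^{-1}(V) = {ε, θ} ∉ τ ✗.
  V = {[δ], [ε], [θ]}: π^{-1}(V) = {δ, ε, θ} ∈ τ ✓.
  V = {[ζ=η], [θ]}: π^{-1}(V) = {ζ, η, θ} ∉ τ ✗.
  V = {[δ], [ζ=η], [θ]}: π^{-1}(V) = {δ, ζ, η, θ} ∉ τ ✗.
  V = {[ε], [ζ=η], [θ]}: π^{-1}(V) = {ε, ζ, η, θ} ∉ τ ✗.
  V = {[δ], [ε], [ζ=η], [θ]}: π^{-1}(V) = {δ, ε, ζ, η, θ} ∈ τ ✓.
Open sets in the quotient: τ_Q = {{}, {[ε]}, {[δ], [ε]}, {[ζ=η]}, {[ε], [ζ=η]}, {[δ], [ε], [ζ=η]}, {[δ], [ε], [θ]}, {[δ], [ε], [ζ=η], [θ]}} (8 elements).


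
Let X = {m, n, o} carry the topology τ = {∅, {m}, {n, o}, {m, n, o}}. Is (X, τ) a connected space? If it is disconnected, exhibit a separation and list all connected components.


(X, τ) is disconnected; components = [{m}, {n, o}].

Find clopen sets (U ∈ τ with X ∖ U ∈ τ):
  U = ∅, X ∖ U = {m, n, o} — both open, so U is clopen.
  U = {m}, X ∖ U = {n, o} — both open, so U is clopen.
  U = {n, o}, X ∖ U = {m} — both open, so U is clopen.
  U = {m, n, o}, X ∖ U = ∅ — both open, so U is clopen.
Nontrivial clopen(s) exist: e.g. {m}. So (X, τ) is disconnected.
Compute connected components by grouping points that agree on all clopens:
  component: {m}
  component: {n, o}


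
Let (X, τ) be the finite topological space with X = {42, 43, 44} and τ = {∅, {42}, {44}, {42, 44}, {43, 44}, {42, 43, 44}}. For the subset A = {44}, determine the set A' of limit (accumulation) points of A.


A' = {43}

For each x ∈ X, list the open sets U ∈ τ with x ∈ U, then check whether U ∩ (A ∖ {x}) ≠ ∅ for every such U.
  x = 42: open {42} ∋ x has {42} ∩ (A ∖ {42}) = ∅, so x is NOT a limit point.
  x = 43: opens ∋ x are {43, 44}, {42, 43, 44}; each meets A ∖ {43}, so x IS a limit point.
  x = 44: open {44} ∋ x has {44} ∩ (A ∖ {44}) = ∅, so x is NOT a limit point.
Collecting: A' = {43}.


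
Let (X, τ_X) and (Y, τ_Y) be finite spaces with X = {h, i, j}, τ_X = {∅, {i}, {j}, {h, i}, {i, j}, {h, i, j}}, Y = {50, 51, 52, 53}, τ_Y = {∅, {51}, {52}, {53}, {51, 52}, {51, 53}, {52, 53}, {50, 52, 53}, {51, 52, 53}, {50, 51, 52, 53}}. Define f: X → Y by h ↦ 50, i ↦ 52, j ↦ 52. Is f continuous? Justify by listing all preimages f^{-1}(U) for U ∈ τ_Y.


f IS continuous.

Compute f^{-1}(U) for each U ∈ τ_Y:
  U = ∅: f^{-1}(U) = ∅ ∈ τ_X ✓.
  U = {51}: f^{-1}(U) = ∅ ∈ τ_X ✓.
  U = {52}: f^{-1}(U) = {i, j} ∈ τ_X ✓.
  U = {53}: f^{-1}(U) = ∅ ∈ τ_X ✓.
  U = {51, 52}: f^{-1}(U) = {i, j} ∈ τ_X ✓.
  U = {51, 53}: f^{-1}(U) = ∅ ∈ τ_X ✓.
  U = {52, 53}: f^{-1}(U) = {i, j} ∈ τ_X ✓.
  U = {50, 52, 53}: f^{-1}(U) = {h, i, j} ∈ τ_X ✓.
  U = {51, 52, 53}: f^{-1}(U) = {i, j} ∈ τ_X ✓.
  U = {50, 51, 52, 53}: f^{-1}(U) = {h, i, j} ∈ τ_X ✓.
Every preimage lies in τ_X, so f IS continuous.


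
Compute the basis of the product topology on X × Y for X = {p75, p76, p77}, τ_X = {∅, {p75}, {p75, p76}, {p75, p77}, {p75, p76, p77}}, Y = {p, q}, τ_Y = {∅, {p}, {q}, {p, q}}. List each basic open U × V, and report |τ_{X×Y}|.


Basis B = {∅ × ∅, {p75} × {p}, {p75} × {q}, {p75} × {p, q}, {p75, p76} × {p}, {p75, p77} × {p}, {p75, p76} × {q}, {p75, p77} × {q}, {p75, p76, p77} × {p}, {p75, p76, p77} × {q}, {p75, p76} × {p, q}, {p75, p77} × {p, q}, {p75, p76, p77} × {p, q}}; |τ_{X×Y}| = 25.

Enumerate products U × V with U ∈ τ_X, V ∈ τ_Y (deduplicated):
  ∅ × ∅ = {} (∅)
  {p75} × {p} = {(p75,p)}
  {p75} × {q} = {(p75,q)}
  {p75} × {p, q} = {(p75,p), (p75,q)}
  {p75, p76} × {p} = {(p75,p), (p76,p)}
  {p75, p77} × {p} = {(p75,p), (p77,p)}
  {p75, p76} × {q} = {(p75,q), (p76,q)}
  {p75, p77} × {q} = {(p75,q), (p77,q)}
  {p75, p76, p77} × {p} = {(p75,p), (p76,p), (p77,p)}
  {p75, p76, p77} × {q} = {(p75,q), (p76,q), (p77,q)}
  {p75, p76} × {p, q} = {(p75,p), (p75,q), (p76,p), (p76,q)}
  {p75, p77} × {p, q} = {(p75,p), (p75,q), (p77,p), (p77,q)}
  {p75, p76, p77} × {p, q} = {(p75,p), (p75,q), (p76,p), (p76,q), (p77,p), (p77,q)}
These 13 distinct sets form the basis B.
Close under arbitrary unions to get τ_{X×Y}; counting gives |τ_{X×Y}| = 25.


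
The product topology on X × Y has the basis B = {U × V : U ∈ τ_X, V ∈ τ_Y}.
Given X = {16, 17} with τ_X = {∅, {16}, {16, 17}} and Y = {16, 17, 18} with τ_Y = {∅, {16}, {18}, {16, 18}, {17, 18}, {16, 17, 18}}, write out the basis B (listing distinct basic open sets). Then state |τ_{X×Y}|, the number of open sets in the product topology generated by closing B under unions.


Basis B = {∅ × ∅, {16} × {16}, {16} × {18}, {16} × {16, 18}, {16, 17} × {16}, {16} × {17, 18}, {16, 17} × {18}, {16} × {16, 17, 18}, {16, 17} × {16, 18}, {16, 17} × {17, 18}, {16, 17} × {16, 17, 18}}; |τ_{X×Y}| = 18.

Enumerate products U × V with U ∈ τ_X, V ∈ τ_Y (deduplicated):
  ∅ × ∅ = {} (∅)
  {16} × {16} = {(16,16)}
  {16} × {18} = {(16,18)}
  {16} × {16, 18} = {(16,16), (16,18)}
  {16, 17} × {16} = {(16,16), (17,16)}
  {16} × {17, 18} = {(16,17), (16,18)}
  {16, 17} × {18} = {(16,18), (17,18)}
  {16} × {16, 17, 18} = {(16,16), (16,17), (16,18)}
  {16, 17} × {16, 18} = {(16,16), (16,18), (17,16), (17,18)}
  {16, 17} × {17, 18} = {(16,17), (16,18), (17,17), (17,18)}
  {16, 17} × {16, 17, 18} = {(16,16), (16,17), (16,18), (17,16), (17,17), (17,18)}
These 11 distinct sets form the basis B.
Close under arbitrary unions to get τ_{X×Y}; counting gives |τ_{X×Y}| = 18.


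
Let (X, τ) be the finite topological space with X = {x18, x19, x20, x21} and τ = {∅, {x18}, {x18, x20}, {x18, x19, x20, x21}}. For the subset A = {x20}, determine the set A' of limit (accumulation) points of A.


A' = {x19, x21}

For each x ∈ X, list the open sets U ∈ τ with x ∈ U, then check whether U ∩ (A ∖ {x}) ≠ ∅ for every such U.
  x = x18: open {x18} ∋ x has {x18} ∩ (A ∖ {x18}) = ∅, so x is NOT a limit point.
  x = x19: opens ∋ x are {x18, x19, x20, x21}; each meets A ∖ {x19}, so x IS a limit point.
  x = x20: open {x18, x20} ∋ x has {x18, x20} ∩ (A ∖ {x20}) = ∅, so x is NOT a limit point.
  x = x21: opens ∋ x are {x18, x19, x20, x21}; each meets A ∖ {x21}, so x IS a limit point.
Collecting: A' = {x19, x21}.
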